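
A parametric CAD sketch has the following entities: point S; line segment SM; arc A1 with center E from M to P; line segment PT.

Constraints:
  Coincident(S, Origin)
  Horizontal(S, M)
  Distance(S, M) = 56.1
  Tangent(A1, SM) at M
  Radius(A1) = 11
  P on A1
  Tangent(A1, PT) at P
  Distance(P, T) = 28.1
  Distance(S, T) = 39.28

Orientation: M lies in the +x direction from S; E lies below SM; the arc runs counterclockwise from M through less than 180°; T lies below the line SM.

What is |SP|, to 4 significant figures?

47.78

S is at the origin; S and M share the same y with |SM| = 56.1 and M on the +x side, so M = (56.10, 0.000). A1 meets SM tangentially, so EM is at right angles to SM, so E = M + (0, -11) = (56.10, -11.00). Since EP ⟂ PT (tangency), |ET| = √(11.0² + 28.1²) = 30.18 regardless of where P sits on A1. So T lies on both circle(S, 39.28) and circle(E, 30.18); the below-SM intersection is T = (29.73, -25.67). P is the foot of the tangent from T: P = (47.62, -3.999).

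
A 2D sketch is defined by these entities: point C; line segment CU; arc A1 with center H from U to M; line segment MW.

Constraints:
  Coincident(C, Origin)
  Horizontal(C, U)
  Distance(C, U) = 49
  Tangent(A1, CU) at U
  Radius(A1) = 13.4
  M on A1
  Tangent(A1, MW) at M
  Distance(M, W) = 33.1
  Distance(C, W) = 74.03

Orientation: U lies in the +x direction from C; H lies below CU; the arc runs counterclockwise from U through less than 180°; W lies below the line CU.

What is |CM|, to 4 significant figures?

43.13

C is at the origin; CU is horizontal with |CU| = 49.0 and U on the +x side, so U = (49.00, 0.000). Since A1 is tangent to CU there, HU ⟂ CU, so H = U + (0, -13.4) = (49.00, -13.40). Since HM ⟂ MW (tangency), |HW| = √(13.4² + 33.1²) = 35.71 regardless of where M sits on A1. So W lies on both circle(C, 74.03) and circle(H, 35.71); the below-CU intersection is W = (56.00, -48.42). M is the foot of the tangent from W: M = (37.81, -20.77).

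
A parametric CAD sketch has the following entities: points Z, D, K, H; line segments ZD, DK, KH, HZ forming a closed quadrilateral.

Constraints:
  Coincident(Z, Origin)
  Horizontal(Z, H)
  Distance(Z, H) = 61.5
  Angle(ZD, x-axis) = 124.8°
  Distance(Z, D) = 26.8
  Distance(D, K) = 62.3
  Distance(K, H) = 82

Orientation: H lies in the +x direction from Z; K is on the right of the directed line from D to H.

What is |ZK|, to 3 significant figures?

41.3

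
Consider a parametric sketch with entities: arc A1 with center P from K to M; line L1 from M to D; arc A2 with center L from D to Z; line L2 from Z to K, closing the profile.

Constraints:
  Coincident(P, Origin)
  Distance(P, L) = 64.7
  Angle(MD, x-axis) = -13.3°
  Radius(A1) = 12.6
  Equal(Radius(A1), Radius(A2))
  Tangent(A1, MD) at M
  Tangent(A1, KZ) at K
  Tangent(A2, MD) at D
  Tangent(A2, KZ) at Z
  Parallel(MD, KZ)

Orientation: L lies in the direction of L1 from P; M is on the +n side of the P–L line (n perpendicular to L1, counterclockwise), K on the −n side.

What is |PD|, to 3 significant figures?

65.9

The slot axis is L1's direction at -13.3°, so u = (cos -13.3°, sin -13.3°) = (0.973, -0.230) and n = (−sin -13.3°, cos -13.3°) = (0.230, 0.973). P is at the origin and L lies 64.7 along u from P, so L = 64.7·u = (63.0, -14.9). Tangency of A1 to both parallel lines with radius 12.6 puts M and K at P ± 12.6·n: M = (2.90, 12.3), K = (-2.90, -12.3). Equal radii place D and Z the same way about L: D = L + 12.6·n = (65.9, -2.62), Z = L − 12.6·n = (60.1, -27.1). Then |PD| = |D − P| = 65.9.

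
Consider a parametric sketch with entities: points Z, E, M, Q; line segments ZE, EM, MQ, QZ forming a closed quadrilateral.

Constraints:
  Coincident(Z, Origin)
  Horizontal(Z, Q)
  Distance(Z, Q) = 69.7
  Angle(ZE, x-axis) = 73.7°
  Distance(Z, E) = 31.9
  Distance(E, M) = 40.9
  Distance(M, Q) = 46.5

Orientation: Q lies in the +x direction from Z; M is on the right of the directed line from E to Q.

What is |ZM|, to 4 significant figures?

24.96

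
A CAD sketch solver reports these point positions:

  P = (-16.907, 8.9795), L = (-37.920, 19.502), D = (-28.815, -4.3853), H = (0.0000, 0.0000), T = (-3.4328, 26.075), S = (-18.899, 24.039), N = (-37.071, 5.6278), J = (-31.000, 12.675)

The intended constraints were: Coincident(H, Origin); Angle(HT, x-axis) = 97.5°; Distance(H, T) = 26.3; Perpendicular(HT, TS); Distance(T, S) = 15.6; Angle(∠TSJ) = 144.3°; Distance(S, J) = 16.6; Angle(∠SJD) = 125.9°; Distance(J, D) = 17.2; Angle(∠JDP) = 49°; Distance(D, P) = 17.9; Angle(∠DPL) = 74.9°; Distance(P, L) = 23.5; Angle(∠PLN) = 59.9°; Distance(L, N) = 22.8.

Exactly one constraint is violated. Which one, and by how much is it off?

Distance(L, N) = 22.8 — off by 8.90.

H = (0.00, 0.00) ✓; HT at 97.50° ✓; |HT| = 26.30 ✓; ∠(HT, TS) = 90.00° ✓; |TS| = 15.60 ✓; ∠TSJ = 144.3° ✓; |SJ| = 16.60 ✓; ∠SJD = 125.9° ✓; |JD| = 17.20 ✓; ∠JDP = 49.00° ✓; |DP| = 17.90 ✓; ∠DPL = 74.90° ✓; |PL| = 23.50 ✓; ∠PLN = 59.90° ✓; |LN| = 13.90 ✗.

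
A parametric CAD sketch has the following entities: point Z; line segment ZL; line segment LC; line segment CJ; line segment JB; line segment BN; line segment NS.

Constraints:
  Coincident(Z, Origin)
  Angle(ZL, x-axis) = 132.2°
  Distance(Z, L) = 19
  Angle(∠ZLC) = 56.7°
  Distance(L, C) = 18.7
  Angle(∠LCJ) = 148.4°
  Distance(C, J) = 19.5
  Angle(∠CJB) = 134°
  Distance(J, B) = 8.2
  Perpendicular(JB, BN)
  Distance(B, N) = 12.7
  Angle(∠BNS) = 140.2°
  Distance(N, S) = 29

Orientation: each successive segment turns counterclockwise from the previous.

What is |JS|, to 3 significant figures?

36.5

Z is at the origin; ZL runs at 132.2° with length 19.0, so L = (-12.8, 14.1). ∠ZLC = 56.7° gives LC at -104° from the x-axis; with |LC| = 18.7, C = (-17.4, -4.03). ∠LCJ = 148.4° gives CJ at -72.9° from the x-axis; with |CJ| = 19.5, J = (-11.7, -22.7). ∠CJB = 134.0° gives JB at -26.9° from the x-axis; with |JB| = 8.2, B = (-4.40, -26.4). JB ⟂ BN, so BN runs at 63.1°; with |BN| = 12.7, N = (1.35, -15.1). ∠BNS = 140.2° gives NS at 103° from the x-axis; with |NS| = 29.0, S = (-5.13, 13.2). Then |JS| = |S − J| = 36.5.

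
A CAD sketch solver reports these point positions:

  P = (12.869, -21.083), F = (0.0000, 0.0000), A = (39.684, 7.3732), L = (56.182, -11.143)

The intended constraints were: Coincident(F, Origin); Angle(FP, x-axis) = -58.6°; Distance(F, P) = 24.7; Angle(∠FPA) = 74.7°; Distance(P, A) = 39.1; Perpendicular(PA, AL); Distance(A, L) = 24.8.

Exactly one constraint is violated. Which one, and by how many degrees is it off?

Perpendicular(PA, AL) — off by 5.00°.

F = (0.00, 0.00) ✓; FP at -58.60° ✓; |FP| = 24.70 ✓; ∠FPA = 74.70° ✓; |PA| = 39.10 ✓; ∠(PA, AL) = 95.00° ✗; |AL| = 24.80 ✓.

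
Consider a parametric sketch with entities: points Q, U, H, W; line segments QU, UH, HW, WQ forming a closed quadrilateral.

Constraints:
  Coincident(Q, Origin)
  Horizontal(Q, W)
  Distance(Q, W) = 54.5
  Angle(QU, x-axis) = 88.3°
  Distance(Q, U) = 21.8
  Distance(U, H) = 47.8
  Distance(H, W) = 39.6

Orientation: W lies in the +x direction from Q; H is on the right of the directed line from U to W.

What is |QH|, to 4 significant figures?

30.09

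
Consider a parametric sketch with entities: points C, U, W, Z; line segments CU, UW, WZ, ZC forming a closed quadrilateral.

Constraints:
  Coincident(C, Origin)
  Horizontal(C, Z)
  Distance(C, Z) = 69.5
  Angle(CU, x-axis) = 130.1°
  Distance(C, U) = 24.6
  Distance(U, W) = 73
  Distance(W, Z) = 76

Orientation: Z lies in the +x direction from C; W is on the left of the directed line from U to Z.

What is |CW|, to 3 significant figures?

78.3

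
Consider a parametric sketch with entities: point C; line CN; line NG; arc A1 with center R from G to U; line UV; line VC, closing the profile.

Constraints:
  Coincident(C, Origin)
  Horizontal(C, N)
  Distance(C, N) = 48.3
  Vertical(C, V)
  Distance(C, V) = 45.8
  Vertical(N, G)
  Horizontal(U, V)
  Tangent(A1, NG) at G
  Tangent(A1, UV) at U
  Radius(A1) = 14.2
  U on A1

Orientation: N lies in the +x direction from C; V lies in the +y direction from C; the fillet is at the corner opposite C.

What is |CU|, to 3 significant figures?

57.1

The virtual corner opposite C is at (48.3, 45.8). Since A1 is tangent to NG there, RG ⟂ NG and tangency of A1 to UV means the radius RU is perpendicular to UV, with radius 14.2, so the center R sits 14.2 in from both sides at R = (34.1, 31.6). That places the tangent points at G = (48.3, 31.6) on NG and U = (34.1, 45.8) on UV. Then |CU| = |U − C| = 57.1.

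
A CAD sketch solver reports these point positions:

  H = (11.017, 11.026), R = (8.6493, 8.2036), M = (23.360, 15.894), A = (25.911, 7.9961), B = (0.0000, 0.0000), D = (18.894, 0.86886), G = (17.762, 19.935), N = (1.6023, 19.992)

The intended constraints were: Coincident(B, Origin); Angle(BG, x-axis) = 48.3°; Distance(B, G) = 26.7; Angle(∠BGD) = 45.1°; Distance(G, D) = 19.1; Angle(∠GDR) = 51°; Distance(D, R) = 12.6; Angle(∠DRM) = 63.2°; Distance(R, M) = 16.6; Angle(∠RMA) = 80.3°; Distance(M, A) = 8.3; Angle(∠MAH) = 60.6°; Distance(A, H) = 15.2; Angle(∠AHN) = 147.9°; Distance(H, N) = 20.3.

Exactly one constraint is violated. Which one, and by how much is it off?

Distance(H, N) = 20.3 — off by 7.30.

B = (0.00, 0.00) ✓; BG at 48.30° ✓; |BG| = 26.70 ✓; ∠BGD = 45.10° ✓; |GD| = 19.10 ✓; ∠GDR = 51.00° ✓; |DR| = 12.60 ✓; ∠DRM = 63.20° ✓; |RM| = 16.60 ✓; ∠RMA = 80.30° ✓; |MA| = 8.300 ✓; ∠MAH = 60.60° ✓; |AH| = 15.20 ✓; ∠AHN = 147.9° ✓; |HN| = 13.00 ✗.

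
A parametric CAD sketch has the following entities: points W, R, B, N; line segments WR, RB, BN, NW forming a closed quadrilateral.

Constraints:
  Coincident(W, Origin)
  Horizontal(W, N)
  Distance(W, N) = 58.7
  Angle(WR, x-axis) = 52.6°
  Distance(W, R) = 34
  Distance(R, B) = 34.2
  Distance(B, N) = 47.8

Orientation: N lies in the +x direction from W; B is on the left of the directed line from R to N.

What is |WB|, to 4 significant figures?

67.41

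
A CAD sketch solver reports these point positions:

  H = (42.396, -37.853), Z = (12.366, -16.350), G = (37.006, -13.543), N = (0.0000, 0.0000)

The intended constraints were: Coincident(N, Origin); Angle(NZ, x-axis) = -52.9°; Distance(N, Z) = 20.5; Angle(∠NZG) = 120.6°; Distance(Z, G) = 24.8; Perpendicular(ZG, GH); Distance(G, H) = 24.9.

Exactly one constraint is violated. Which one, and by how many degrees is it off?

Perpendicular(ZG, GH) — off by 6.00°.

N = (0.00, 0.00) ✓; NZ at -52.90° ✓; |NZ| = 20.50 ✓; ∠NZG = 120.6° ✓; |ZG| = 24.80 ✓; ∠(ZG, GH) = 84.00° ✗; |GH| = 24.90 ✓.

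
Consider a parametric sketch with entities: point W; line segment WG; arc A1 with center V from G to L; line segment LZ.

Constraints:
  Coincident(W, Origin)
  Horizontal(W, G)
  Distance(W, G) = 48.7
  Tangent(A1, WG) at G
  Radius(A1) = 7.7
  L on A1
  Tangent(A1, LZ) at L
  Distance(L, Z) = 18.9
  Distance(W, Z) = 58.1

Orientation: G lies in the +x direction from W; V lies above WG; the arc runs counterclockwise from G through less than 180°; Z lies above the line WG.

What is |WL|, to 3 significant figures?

57.0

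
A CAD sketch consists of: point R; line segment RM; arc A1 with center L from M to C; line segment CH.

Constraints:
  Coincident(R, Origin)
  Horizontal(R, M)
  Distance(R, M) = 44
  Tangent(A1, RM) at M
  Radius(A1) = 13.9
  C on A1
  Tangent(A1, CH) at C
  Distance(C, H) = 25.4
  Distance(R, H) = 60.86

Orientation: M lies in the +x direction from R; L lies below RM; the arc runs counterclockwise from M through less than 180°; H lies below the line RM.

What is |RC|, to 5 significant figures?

37.555

Checks: R = (0.00, 0.00) ✓; R.y = 0.00, M.y = 0.00 ✓; |LC| = 13.90 ✓; ∠(LC, CH) = 90.00° ✓; |CH| = 25.40 ✓; |RH| = 60.86 ✓.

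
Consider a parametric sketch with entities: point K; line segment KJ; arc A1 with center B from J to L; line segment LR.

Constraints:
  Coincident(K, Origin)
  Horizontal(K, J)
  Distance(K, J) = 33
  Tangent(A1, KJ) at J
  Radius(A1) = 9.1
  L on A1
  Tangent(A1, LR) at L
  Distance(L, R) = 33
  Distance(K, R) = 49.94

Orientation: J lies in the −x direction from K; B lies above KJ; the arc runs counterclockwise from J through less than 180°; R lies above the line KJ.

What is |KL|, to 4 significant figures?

25.80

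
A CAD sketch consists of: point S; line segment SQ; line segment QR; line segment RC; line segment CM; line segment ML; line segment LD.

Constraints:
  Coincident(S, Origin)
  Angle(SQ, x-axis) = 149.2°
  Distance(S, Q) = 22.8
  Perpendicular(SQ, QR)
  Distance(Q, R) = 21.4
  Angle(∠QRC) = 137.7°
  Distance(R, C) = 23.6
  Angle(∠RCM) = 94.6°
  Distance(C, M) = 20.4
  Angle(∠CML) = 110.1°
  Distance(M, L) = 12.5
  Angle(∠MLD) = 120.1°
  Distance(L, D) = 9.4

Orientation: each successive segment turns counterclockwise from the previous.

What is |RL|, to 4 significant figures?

29.08

∠RCM = 94.6° gives CM at 6.900° from the x-axis; with |CM| = 20.4, M = (-5.585, -27.38). ∠CML = 110.1° gives ML at 76.80° from the x-axis; with |ML| = 12.5, L = (-2.730, -15.21). Then |RL| = |L − R| = 29.08.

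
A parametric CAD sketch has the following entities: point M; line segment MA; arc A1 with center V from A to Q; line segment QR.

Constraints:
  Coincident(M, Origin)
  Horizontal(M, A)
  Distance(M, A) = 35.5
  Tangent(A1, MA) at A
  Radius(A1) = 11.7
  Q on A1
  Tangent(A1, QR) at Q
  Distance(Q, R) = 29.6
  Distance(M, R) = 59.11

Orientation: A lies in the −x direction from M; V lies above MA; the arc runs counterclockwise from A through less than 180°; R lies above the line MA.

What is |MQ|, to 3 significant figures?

30.9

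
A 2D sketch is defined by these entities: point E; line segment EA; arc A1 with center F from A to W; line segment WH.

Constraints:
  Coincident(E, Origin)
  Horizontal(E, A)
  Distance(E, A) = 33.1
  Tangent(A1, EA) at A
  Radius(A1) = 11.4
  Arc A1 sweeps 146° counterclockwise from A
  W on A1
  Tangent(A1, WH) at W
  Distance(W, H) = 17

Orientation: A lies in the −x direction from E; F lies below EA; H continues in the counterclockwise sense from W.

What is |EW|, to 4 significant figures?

44.64

A1 meets EA tangentially, so FA is at right angles to EA, so F = A + (0, -11.4) = (-33.10, -11.40). On A1, A sits at bearing 90° from F; a 146° counterclockwise sweep puts W at bearing 236°, so W = F + 11.4·(cos 236°, sin 236°) = (-39.47, -20.85). Then |EW| = |W − E| = 44.64.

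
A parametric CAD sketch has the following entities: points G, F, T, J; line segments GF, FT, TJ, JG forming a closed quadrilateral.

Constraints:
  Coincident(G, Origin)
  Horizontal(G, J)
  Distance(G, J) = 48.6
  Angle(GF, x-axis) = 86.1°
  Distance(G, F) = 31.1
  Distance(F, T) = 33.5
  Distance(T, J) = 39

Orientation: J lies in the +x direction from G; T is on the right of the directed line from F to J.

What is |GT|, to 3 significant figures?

9.77

G is at the origin; GJ is horizontal with |GJ| = 48.6 and J in +x, so J = (48.6, 0). GF runs at 86.1° with |GF| = 31.1, so F = (2.12, 31.0). T is determined by |FT| = 33.5 and |TJ| = 39.0 together: it lies at the intersection of circle(F, 33.5) and circle(J, 39.0). With |FJ| = 55.9, the foot of the radical line on FJ is 24.4 from F and the perpendicular offset is √(33.5² − 24.4²) = 23.0. Taking the right-of-FJ solution: T = (9.63, -1.62).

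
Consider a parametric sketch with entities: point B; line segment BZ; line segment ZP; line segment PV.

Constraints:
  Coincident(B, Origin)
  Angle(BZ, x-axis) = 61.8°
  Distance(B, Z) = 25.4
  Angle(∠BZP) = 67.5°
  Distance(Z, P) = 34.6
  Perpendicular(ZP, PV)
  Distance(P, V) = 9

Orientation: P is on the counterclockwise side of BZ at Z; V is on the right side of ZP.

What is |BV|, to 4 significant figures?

40.90

B is at the origin; BZ runs at 61.8° with length 25.4, so Z = 25.4·(cos 61.8°, sin 61.8°) = (12.00, 22.39). ∠BZP = 67.5°, so ZP runs at 61.8° + (180° − 67.5°) = 174.3° from the x-axis; with |ZP| = 34.6, P = Z + 34.6·(cos 174.3°, sin 174.3°) = (-22.43, 25.82). The perpendicularity gives PV at right angles to ZP; with |PV| = 9.0 on the right of ZP, V = P + 9.0·(0.09932, 0.9951) = (-21.53, 34.78). Then |BV| = |V − B| = 40.90.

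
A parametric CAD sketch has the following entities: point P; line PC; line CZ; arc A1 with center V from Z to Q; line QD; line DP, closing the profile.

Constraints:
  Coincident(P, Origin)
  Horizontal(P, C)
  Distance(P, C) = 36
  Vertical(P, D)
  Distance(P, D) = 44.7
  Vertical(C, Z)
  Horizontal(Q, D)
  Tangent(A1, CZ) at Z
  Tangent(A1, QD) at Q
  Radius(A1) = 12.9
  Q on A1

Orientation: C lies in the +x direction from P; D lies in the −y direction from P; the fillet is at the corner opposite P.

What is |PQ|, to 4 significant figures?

50.32

P is at the origin; PC is horizontal with |PC| = 36.0 and C on the +x side, so C = (36.00, 0.000). P and D share the same x with |PD| = 44.7 and D on the −y side, so D = (0.000, -44.70). The virtual corner opposite P is at (36.00, -44.70). Since A1 is tangent to CZ there, VZ ⟂ CZ and since A1 is tangent to QD there, VQ ⟂ QD, with radius 12.9, so the center V sits 12.9 in from both sides at V = (23.10, -31.80). That places the tangent points at Z = (36.00, -31.80) on CZ and Q = (23.10, -44.70) on QD. Then |PQ| = |Q − P| = 50.32.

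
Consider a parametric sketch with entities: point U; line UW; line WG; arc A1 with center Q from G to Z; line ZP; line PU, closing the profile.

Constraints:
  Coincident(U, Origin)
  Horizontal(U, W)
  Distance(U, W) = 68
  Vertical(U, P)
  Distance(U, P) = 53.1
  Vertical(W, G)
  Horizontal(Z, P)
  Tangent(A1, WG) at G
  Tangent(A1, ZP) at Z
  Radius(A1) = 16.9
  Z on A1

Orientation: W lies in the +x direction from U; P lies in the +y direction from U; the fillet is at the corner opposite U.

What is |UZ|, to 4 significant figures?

73.69

The virtual corner opposite U is at (68.00, 53.10). The tangent condition forces QG to be normal to WG and since A1 is tangent to ZP there, QZ ⟂ ZP, with radius 16.9, so the center Q sits 16.9 in from both sides at Q = (51.10, 36.20). That places the tangent points at G = (68.00, 36.20) on WG and Z = (51.10, 53.10) on ZP. Then |UZ| = |Z − U| = 73.69.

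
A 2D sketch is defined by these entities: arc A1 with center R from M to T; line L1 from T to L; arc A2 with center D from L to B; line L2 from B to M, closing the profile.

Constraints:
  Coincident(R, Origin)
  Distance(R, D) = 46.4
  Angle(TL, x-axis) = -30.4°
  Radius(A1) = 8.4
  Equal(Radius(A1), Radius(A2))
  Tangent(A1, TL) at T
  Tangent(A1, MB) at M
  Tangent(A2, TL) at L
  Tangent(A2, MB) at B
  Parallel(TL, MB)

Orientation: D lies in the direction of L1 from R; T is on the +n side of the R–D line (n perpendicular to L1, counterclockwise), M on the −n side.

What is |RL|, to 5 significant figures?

47.154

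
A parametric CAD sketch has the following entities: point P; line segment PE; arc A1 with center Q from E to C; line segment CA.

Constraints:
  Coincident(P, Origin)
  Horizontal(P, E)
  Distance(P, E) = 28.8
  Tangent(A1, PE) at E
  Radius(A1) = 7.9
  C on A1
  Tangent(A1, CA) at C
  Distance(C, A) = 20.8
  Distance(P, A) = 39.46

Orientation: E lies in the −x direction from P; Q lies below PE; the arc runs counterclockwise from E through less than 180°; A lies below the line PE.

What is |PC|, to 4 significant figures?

37.59

P is at the origin; P and E share the same y with |PE| = 28.8 and E on the −x side, so E = (-28.80, 0.000). Tangency of A1 to PE means the radius QE is perpendicular to PE, so Q = E + (0, -7.9) = (-28.80, -7.900). Since QC ⟂ CA (tangency), |QA| = √(7.9² + 20.8²) = 22.25 regardless of where C sits on A1. So A lies on both circle(P, 39.46) and circle(Q, 22.25); the below-PE intersection is A = (-25.71, -29.93). C is the foot of the tangent from A: C = (-35.72, -11.70).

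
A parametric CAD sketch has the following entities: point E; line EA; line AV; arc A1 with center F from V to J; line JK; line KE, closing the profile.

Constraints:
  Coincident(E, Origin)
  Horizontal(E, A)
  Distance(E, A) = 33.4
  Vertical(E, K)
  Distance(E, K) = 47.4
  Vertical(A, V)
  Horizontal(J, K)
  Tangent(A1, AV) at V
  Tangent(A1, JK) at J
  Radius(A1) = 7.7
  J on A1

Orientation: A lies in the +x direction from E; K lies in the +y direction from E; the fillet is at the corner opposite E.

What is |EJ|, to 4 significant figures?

53.92

The virtual corner opposite E is at (33.40, 47.40). Since A1 is tangent to AV there, FV ⟂ AV and since A1 is tangent to JK there, FJ ⟂ JK, with radius 7.7, so the center F sits 7.7 in from both sides at F = (25.70, 39.70). That places the tangent points at V = (33.40, 39.70) on AV and J = (25.70, 47.40) on JK. Then |EJ| = |J − E| = 53.92.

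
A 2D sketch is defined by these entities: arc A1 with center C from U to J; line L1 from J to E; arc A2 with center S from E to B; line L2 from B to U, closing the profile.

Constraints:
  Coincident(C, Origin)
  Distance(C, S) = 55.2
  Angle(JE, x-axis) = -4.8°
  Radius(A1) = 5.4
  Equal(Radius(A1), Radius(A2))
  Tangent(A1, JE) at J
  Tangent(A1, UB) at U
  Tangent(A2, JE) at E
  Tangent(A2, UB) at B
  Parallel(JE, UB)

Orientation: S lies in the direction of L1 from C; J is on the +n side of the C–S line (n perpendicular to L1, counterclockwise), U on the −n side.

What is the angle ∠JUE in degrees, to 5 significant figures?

78.930°

The slot axis is L1's direction at -4.8°, so u = (cos -4.8°, sin -4.8°) = (0.99649, -0.083678) and n = (−sin -4.8°, cos -4.8°) = (0.083678, 0.99649). C is at the origin and S lies 55.2 along u from C, so S = 55.2·u = (55.006, -4.6190). Tangency of A1 to both parallel lines with radius 5.4 puts J and U at C ± 5.4·n: J = (0.45186, 5.3811), U = (-0.45186, -5.3811). Equal radii place E and B the same way about S: E = S + 5.4·n = (55.458, 0.76204), B = S − 5.4·n = (54.555, -10.000). Then cos ∠JUE = UJ·UE / (|UJ||UE|), giving 78.930°.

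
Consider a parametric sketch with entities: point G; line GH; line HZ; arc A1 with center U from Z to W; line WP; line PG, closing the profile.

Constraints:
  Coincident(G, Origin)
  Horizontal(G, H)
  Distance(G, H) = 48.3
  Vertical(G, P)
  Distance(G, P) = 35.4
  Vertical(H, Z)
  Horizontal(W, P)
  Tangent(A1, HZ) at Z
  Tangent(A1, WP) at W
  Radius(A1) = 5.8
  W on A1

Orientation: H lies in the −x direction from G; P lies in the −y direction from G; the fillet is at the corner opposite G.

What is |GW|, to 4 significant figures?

55.31

G is at the origin; G and H share the same y with |GH| = 48.3 and H on the −x side, so H = (-48.30, 0.000). G and P share the same x with |GP| = 35.4 and P on the −y side, so P = (0.000, -35.40). The virtual corner opposite G is at (-48.30, -35.40). A1 meets HZ tangentially, so UZ is at right angles to HZ and since A1 is tangent to WP there, UW ⟂ WP, with radius 5.8, so the center U sits 5.8 in from both sides at U = (-42.50, -29.60). That places the tangent points at Z = (-48.30, -29.60) on HZ and W = (-42.50, -35.40) on WP. Then |GW| = |W − G| = 55.31.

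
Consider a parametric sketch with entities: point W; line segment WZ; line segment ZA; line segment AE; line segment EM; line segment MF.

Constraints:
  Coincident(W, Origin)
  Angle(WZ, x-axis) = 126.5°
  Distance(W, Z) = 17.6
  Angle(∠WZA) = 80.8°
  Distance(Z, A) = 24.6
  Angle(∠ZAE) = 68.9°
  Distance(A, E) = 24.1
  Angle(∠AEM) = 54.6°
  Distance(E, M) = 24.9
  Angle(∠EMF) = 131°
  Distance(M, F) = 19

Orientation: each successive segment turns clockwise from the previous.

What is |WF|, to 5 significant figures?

34.252

∠AEM = 54.6° gives EM at 150.80° from the x-axis; with |EM| = 24.9, M = (-7.7419, 13.619). ∠EMF = 131.0° gives MF at 101.80° from the x-axis; with |MF| = 19.0, F = (-11.627, 32.218). Then |WF| = |F − W| = 34.252.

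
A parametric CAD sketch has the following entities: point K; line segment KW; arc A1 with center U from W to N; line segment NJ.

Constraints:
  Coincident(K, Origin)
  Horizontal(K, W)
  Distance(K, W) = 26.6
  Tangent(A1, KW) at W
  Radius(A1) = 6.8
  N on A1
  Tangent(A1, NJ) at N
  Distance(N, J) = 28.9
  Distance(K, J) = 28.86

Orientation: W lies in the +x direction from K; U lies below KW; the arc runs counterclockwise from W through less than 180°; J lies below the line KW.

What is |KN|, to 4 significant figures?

21.01

Checks: |UN| = 6.800 ✓; ∠(UN, NJ) = 90.00° ✓; |NJ| = 28.90 ✓; |KJ| = 28.86 ✓.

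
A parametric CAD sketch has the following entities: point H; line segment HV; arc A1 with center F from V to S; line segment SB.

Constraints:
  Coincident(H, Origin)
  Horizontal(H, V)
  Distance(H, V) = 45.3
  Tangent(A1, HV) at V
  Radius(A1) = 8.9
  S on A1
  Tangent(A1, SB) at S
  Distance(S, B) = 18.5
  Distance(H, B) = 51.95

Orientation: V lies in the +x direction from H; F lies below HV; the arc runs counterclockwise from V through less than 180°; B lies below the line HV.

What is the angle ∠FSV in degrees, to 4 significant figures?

35.50°

H is at the origin; H and V share the same y with |HV| = 45.3 and V on the +x side, so V = (45.30, 0.000). Tangency of A1 to HV means the radius FV is perpendicular to HV, so F = V + (0, -8.9) = (45.30, -8.900). Since FS ⟂ SB (tangency), |FB| = √(8.9² + 18.5²) = 20.53 regardless of where S sits on A1. So B lies on both circle(H, 51.95) and circle(F, 20.53); the below-HV intersection is B = (42.91, -29.29). S is the foot of the tangent from B: S = (36.88, -11.80).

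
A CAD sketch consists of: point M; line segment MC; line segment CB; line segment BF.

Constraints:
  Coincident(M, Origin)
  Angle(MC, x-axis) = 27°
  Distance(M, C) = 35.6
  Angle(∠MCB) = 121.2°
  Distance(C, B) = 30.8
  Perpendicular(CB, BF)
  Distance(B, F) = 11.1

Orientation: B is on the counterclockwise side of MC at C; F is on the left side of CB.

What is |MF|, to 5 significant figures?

52.908

∠MCB = 121.2°, so CB runs at 27.0° + (180° − 121.2°) = 85.800° from the x-axis; with |CB| = 30.8, B = C + 30.8·(cos 85.800°, sin 85.800°) = (33.976, 46.879). CB is perpendicular to BF; with |BF| = 11.1 on the left of CB, F = B + 11.1·(-0.99731, 0.073238) = (22.905, 47.692). Then |MF| = |F − M| = 52.908.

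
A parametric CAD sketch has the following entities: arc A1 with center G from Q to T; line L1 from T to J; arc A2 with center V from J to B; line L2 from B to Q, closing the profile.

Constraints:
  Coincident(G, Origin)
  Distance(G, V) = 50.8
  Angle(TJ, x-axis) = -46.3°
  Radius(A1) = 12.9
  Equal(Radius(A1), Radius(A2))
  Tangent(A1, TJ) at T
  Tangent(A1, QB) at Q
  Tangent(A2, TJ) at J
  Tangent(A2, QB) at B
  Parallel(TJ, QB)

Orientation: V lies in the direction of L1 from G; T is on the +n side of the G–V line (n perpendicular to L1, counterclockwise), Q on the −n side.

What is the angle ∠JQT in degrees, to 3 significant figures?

63.1°

The slot axis is L1's direction at -46.3°, so u = (cos -46.3°, sin -46.3°) = (0.691, -0.723) and n = (−sin -46.3°, cos -46.3°) = (0.723, 0.691). G is at the origin and V lies 50.8 along u from G, so V = 50.8·u = (35.1, -36.7). Tangency of A1 to both parallel lines with radius 12.9 puts T and Q at G ± 12.9·n: T = (9.33, 8.91), Q = (-9.33, -8.91). Equal radii place J and B the same way about V: J = V + 12.9·n = (44.4, -27.8), B = V − 12.9·n = (25.8, -45.6). Then cos ∠JQT = QJ·QT / (|QJ||QT|), giving 63.1°.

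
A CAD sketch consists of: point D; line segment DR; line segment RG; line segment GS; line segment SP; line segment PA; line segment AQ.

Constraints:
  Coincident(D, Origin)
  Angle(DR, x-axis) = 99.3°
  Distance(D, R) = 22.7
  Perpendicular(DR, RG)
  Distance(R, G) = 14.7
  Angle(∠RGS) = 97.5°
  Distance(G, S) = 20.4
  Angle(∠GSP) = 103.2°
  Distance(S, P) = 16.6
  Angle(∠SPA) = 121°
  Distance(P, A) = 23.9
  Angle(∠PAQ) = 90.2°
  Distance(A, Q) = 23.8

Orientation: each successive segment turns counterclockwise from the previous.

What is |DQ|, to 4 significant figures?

30.23

∠SPA = 121.0° gives PA at 47.60° from the x-axis; with |PA| = 23.9, A = (14.85, 14.00). ∠PAQ = 90.2° gives AQ at 137.4° from the x-axis; with |AQ| = 23.8, Q = (-2.665, 30.11). Then |DQ| = |Q − D| = 30.23.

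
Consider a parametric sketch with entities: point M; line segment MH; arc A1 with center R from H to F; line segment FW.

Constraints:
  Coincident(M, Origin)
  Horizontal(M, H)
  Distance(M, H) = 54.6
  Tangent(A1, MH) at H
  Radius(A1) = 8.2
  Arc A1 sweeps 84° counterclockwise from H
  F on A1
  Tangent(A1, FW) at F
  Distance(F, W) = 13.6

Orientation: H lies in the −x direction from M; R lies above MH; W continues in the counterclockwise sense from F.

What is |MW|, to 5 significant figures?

49.624

M is at the origin; M and H share the same y with |MH| = 54.6 and H on the −x side, so H = (-54.600, 0.0000). Since A1 is tangent to MH there, RH ⟂ MH, so R = H + (0, 8.2) = (-54.600, 8.2000). On A1, H sits at bearing -90° from R; an 84° counterclockwise sweep puts F at bearing -6°, so F = R + 8.2·(cos -6°, sin -6°) = (-46.445, 7.3429). Since A1 is tangent to FW there, RF ⟂ FW, so FW runs along (−sin -6°, cos -6°); with |FW| = 13.6, W = (-45.023, 20.868). Then |MW| = |W − M| = 49.624.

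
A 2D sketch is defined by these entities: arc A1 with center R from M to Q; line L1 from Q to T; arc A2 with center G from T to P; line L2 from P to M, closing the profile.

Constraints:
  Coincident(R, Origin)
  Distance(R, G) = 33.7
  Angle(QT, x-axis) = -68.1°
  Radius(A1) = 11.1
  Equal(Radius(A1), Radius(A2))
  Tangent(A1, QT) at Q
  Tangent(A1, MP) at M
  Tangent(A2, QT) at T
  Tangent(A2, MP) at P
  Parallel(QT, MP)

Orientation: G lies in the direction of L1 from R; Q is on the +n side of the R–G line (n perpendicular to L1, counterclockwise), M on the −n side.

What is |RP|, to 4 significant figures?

35.48

The slot axis is L1's direction at -68.1°, so u = (cos -68.1°, sin -68.1°) = (0.3730, -0.9278) and n = (−sin -68.1°, cos -68.1°) = (0.9278, 0.3730). R is at the origin and G lies 33.7 along u from R, so G = 33.7·u = (12.57, -31.27). Tangency of A1 to both parallel lines with radius 11.1 puts Q and M at R ± 11.1·n: Q = (10.30, 4.140), M = (-10.30, -4.140). Equal radii place T and P the same way about G: T = G + 11.1·n = (22.87, -27.13), P = G − 11.1·n = (2.271, -35.41). Then |RP| = |P − R| = 35.48.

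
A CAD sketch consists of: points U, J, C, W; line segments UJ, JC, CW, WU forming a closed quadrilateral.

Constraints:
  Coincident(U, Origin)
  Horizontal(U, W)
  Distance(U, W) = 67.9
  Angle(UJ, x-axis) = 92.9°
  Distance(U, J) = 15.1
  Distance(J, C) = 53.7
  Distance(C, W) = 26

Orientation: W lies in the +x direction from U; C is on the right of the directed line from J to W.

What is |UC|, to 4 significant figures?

46.95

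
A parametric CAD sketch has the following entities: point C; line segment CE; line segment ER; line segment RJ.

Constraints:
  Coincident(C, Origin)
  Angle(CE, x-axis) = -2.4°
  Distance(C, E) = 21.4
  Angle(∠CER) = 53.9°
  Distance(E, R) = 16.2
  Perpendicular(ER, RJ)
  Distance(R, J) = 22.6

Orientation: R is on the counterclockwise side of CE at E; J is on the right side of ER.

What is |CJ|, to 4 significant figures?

40.05

C is at the origin; CE runs at -2.4° with length 21.4, so E = 21.4·(cos -2.4°, sin -2.4°) = (21.38, -0.8961). ∠CER = 53.9°, so ER runs at -2.4° + (180° − 53.9°) = 123.7° from the x-axis; with |ER| = 16.2, R = E + 16.2·(cos 123.7°, sin 123.7°) = (12.39, 12.58). The perpendicularity gives RJ at right angles to ER; with |RJ| = 22.6 on the right of ER, J = R + 22.6·(0.8320, 0.5548) = (31.19, 25.12). Then |CJ| = |J − C| = 40.05.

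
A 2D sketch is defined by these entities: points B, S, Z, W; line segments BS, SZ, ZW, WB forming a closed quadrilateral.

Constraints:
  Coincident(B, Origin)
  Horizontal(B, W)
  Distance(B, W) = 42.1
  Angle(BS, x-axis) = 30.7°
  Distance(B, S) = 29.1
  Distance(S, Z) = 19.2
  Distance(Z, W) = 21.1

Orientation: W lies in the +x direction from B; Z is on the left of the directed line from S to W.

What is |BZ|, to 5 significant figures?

48.054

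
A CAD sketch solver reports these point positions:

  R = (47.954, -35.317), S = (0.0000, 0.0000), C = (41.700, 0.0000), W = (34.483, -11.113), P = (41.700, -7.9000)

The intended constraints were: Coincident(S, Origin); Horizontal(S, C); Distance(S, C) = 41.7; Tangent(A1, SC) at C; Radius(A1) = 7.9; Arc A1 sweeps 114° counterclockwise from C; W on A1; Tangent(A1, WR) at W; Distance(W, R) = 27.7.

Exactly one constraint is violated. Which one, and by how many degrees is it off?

Tangent(A1, WR) at W — off by 5.10°.

S = (0.00, 0.00) ✓; S.y = 0.00, C.y = 0.00 ✓; |SC| = 41.70 ✓; ∠(PC, CS) = 90.00° ✓; |PC| = 7.900 ✓; bearing(P→W) − bearing(P→C) = 114.0° ✓; |PW| = 7.900 ✓; ∠(PW, WR) = 84.90° ✗; |WR| = 27.70 ✓.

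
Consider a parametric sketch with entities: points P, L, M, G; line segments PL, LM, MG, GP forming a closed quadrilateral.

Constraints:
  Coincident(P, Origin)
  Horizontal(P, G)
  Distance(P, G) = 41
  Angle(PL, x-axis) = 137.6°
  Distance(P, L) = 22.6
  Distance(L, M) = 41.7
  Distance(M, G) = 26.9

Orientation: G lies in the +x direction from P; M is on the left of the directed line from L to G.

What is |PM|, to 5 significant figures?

32.515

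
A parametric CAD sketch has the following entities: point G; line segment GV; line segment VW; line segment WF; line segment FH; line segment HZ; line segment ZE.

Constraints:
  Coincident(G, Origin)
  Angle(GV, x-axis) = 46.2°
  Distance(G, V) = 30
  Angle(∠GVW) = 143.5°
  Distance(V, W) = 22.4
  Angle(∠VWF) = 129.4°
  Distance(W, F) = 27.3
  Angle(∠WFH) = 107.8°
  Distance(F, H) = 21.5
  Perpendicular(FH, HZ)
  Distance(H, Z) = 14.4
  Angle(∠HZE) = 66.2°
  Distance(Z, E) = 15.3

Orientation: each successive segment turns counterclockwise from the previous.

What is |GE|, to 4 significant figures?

53.11

G is at the origin; GV runs at 46.2° with length 30.0, so V = (20.76, 21.65). ∠GVW = 143.5° gives VW at 82.70° from the x-axis; with |VW| = 22.4, W = (23.61, 43.87). ∠VWF = 129.4° gives WF at 133.3° from the x-axis; with |WF| = 27.3, F = (4.888, 63.74). ∠WFH = 107.8° gives FH at -154.5° from the x-axis; with |FH| = 21.5, H = (-14.52, 54.48). The perpendicularity gives HZ at right angles to FH, so HZ runs at -64.50°; with |HZ| = 14.4, Z = (-8.319, 41.49). ∠HZE = 66.2° gives ZE at 49.30° from the x-axis; with |ZE| = 15.3, E = (1.659, 53.09). Then |GE| = |E − G| = 53.11.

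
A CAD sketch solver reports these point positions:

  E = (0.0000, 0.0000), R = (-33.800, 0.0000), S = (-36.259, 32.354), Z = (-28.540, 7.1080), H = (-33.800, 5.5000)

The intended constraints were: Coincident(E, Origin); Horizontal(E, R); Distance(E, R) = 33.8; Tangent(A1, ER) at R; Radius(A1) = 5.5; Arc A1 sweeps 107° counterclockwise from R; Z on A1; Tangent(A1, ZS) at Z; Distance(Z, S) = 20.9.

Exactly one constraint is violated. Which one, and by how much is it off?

Distance(Z, S) = 20.9 — off by 5.50.

E = (0.00, 0.00) ✓; E.y = 0.00, R.y = 0.00 ✓; |ER| = 33.80 ✓; ∠(HR, RE) = 90.00° ✓; |HR| = 5.500 ✓; bearing(H→Z) − bearing(H→R) = 107.0° ✓; |HZ| = 5.500 ✓; ∠(HZ, ZS) = 90.00° ✓; |ZS| = 26.40 ✗.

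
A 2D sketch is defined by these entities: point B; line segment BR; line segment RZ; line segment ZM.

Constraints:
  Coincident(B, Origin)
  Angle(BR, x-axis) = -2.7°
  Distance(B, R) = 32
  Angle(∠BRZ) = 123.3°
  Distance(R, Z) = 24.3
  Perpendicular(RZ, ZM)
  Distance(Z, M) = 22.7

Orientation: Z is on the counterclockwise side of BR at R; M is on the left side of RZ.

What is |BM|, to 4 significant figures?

42.06

B is at the origin; BR runs at -2.7° with length 32.0, so R = 32.0·(cos -2.7°, sin -2.7°) = (31.96, -1.507). ∠BRZ = 123.3°, so RZ runs at -2.7° + (180° − 123.3°) = 54.00° from the x-axis; with |RZ| = 24.3, Z = R + 24.3·(cos 54.00°, sin 54.00°) = (46.25, 18.15). RZ ⟂ ZM; with |ZM| = 22.7 on the left of RZ, M = Z + 22.7·(-0.8090, 0.5878) = (27.88, 31.49). Then |BM| = |M − B| = 42.06.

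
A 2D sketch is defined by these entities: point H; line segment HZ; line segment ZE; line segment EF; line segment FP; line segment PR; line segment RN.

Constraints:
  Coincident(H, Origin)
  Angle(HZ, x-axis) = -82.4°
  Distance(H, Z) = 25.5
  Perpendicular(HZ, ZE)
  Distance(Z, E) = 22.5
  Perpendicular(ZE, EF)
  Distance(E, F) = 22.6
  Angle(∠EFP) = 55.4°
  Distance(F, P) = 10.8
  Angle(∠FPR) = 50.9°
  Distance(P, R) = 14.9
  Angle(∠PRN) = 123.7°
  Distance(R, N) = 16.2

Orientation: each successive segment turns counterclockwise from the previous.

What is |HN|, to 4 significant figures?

40.42

H is at the origin; HZ runs at -82.4° with length 25.5, so Z = (3.373, -25.28). The perpendicularity gives ZE at right angles to HZ, so ZE runs at 7.600°; with |ZE| = 22.5, E = (25.67, -22.30). ZE is perpendicular to EF, so EF runs at 97.60°; with |EF| = 22.6, F = (22.69, 0.1012). ∠EFP = 55.4° gives FP at -137.8° from the x-axis; with |FP| = 10.8, P = (14.69, -7.153). ∠FPR = 50.9° gives PR at -8.700° from the x-axis; with |PR| = 14.9, R = (29.41, -9.407). ∠PRN = 123.7° gives RN at 47.60° from the x-axis; with |RN| = 16.2, N = (40.34, 2.556). Then |HN| = |N − H| = 40.42.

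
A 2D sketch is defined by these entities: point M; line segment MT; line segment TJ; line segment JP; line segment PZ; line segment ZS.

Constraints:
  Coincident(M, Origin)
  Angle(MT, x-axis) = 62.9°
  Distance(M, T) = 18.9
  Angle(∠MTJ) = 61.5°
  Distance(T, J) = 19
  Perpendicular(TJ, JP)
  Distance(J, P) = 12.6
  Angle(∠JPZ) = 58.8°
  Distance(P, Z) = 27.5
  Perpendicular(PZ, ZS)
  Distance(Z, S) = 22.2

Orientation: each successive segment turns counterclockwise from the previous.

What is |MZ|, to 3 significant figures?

22.7

TJ is perpendicular to JP, so JP runs at -88.6°; with |JP| = 12.6, P = (-10.1, 3.76). ∠JPZ = 58.8° gives PZ at 32.6° from the x-axis; with |PZ| = 27.5, Z = (13.1, 18.6). Then |MZ| = |Z − M| = 22.7.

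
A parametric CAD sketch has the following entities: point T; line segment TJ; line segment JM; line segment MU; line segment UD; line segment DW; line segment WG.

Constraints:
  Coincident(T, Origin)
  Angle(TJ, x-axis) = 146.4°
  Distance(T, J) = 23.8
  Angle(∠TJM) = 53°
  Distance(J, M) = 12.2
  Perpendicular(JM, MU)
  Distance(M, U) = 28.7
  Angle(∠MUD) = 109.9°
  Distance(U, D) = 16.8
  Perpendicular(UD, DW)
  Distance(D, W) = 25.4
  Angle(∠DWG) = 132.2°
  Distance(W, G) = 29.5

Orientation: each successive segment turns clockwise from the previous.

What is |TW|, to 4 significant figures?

27.88

T is at the origin; TJ runs at 146.4° with length 23.8, so J = (-19.82, 13.17). ∠TJM = 53.0° gives JM at 19.40° from the x-axis; with |JM| = 12.2, M = (-8.316, 17.22). JM is perpendicular to MU, so MU runs at -70.60°; with |MU| = 28.7, U = (1.217, -9.847). ∠MUD = 109.9° gives UD at -140.7° from the x-axis; with |UD| = 16.8, D = (-11.78, -20.49). UD is perpendicular to DW, so DW runs at 129.3°; with |DW| = 25.4, W = (-27.87, -0.8327). Then |TW| = |W − T| = 27.88.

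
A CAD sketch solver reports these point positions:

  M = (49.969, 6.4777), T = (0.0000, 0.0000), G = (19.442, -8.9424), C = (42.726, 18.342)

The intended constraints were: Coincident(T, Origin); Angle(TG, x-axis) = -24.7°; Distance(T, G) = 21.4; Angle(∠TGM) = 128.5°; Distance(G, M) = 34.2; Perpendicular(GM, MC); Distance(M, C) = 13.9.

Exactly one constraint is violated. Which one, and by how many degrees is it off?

Perpendicular(GM, MC) — off by 4.60°.

T = (0.00, 0.00) ✓; TG at -24.70° ✓; |TG| = 21.40 ✓; ∠TGM = 128.5° ✓; |GM| = 34.20 ✓; ∠(GM, MC) = 94.60° ✗; |MC| = 13.90 ✓.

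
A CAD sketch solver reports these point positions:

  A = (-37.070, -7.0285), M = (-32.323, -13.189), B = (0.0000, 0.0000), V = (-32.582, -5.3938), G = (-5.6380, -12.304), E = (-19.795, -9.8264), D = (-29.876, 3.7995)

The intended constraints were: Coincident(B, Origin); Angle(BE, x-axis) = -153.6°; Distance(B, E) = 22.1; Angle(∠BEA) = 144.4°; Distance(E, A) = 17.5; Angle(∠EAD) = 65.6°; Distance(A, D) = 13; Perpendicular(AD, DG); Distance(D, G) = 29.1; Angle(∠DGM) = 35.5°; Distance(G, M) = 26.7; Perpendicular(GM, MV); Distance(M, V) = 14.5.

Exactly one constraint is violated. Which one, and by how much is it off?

Distance(M, V) = 14.5 — off by 6.70.

B = (0.00, 0.00) ✓; BE at -153.6° ✓; |BE| = 22.10 ✓; ∠BEA = 144.4° ✓; |EA| = 17.50 ✓; ∠EAD = 65.60° ✓; |AD| = 13.00 ✓; ∠(AD, DG) = 90.00° ✓; |DG| = 29.10 ✓; ∠DGM = 35.50° ✓; |GM| = 26.70 ✓; ∠(GM, MV) = 90.00° ✓; |MV| = 7.800 ✗.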